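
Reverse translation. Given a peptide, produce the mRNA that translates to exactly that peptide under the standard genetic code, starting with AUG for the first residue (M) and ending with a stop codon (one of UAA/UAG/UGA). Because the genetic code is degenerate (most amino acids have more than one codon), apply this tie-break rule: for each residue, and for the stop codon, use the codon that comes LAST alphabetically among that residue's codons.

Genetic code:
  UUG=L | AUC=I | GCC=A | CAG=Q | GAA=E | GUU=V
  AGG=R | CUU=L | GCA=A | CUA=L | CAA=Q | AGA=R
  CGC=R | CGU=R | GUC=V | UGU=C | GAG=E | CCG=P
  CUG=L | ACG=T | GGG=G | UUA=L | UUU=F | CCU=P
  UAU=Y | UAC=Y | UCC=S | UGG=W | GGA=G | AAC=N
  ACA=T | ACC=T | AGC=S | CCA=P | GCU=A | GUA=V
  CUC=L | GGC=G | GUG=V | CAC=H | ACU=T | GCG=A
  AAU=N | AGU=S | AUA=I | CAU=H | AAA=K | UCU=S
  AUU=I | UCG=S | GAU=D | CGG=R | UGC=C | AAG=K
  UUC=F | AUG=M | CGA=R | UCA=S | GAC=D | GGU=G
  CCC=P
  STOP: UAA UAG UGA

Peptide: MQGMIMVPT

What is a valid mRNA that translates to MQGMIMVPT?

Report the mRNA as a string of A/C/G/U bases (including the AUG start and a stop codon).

Answer: mRNA: AUGCAGGGUAUGAUUAUGGUUCCUACUUGA

Derivation:
residue 1: M -> AUG (start codon)
residue 2: Q codons sorted = CAA,CAG -> pick last = CAG
residue 3: G codons sorted = GGA,GGC,GGG,GGU -> pick last = GGU
residue 4: M -> AUG (only codon)
residue 5: I codons sorted = AUA,AUC,AUU -> pick last = AUU
residue 6: M -> AUG (only codon)
residue 7: V codons sorted = GUA,GUC,GUG,GUU -> pick last = GUU
residue 8: P codons sorted = CCA,CCC,CCG,CCU -> pick last = CCU
residue 9: T codons sorted = ACA,ACC,ACG,ACU -> pick last = ACU
terminator: stop codons sorted = UAA,UAG,UGA -> pick last = UGA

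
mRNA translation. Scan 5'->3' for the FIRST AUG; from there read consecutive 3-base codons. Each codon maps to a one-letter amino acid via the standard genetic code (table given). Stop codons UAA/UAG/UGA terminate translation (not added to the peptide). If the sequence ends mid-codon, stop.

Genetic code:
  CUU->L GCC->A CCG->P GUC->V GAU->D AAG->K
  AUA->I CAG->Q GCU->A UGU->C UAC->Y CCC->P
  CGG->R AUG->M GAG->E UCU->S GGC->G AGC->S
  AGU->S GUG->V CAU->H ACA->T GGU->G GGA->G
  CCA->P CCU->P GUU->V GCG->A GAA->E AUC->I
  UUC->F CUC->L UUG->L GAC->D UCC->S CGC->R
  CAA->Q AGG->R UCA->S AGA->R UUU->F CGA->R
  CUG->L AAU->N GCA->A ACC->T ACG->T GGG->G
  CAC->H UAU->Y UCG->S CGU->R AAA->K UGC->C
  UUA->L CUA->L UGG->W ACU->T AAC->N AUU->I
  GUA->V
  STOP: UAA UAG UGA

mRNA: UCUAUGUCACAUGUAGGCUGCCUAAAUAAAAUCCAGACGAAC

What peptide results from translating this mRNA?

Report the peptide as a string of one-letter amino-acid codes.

start AUG at pos 3
pos 3: AUG -> M; peptide=M
pos 6: UCA -> S; peptide=MS
pos 9: CAU -> H; peptide=MSH
pos 12: GUA -> V; peptide=MSHV
pos 15: GGC -> G; peptide=MSHVG
pos 18: UGC -> C; peptide=MSHVGC
pos 21: CUA -> L; peptide=MSHVGCL
pos 24: AAU -> N; peptide=MSHVGCLN
pos 27: AAA -> K; peptide=MSHVGCLNK
pos 30: AUC -> I; peptide=MSHVGCLNKI
pos 33: CAG -> Q; peptide=MSHVGCLNKIQ
pos 36: ACG -> T; peptide=MSHVGCLNKIQT
pos 39: AAC -> N; peptide=MSHVGCLNKIQTN
pos 42: only 0 nt remain (<3), stop (end of mRNA)

Answer: MSHVGCLNKIQTN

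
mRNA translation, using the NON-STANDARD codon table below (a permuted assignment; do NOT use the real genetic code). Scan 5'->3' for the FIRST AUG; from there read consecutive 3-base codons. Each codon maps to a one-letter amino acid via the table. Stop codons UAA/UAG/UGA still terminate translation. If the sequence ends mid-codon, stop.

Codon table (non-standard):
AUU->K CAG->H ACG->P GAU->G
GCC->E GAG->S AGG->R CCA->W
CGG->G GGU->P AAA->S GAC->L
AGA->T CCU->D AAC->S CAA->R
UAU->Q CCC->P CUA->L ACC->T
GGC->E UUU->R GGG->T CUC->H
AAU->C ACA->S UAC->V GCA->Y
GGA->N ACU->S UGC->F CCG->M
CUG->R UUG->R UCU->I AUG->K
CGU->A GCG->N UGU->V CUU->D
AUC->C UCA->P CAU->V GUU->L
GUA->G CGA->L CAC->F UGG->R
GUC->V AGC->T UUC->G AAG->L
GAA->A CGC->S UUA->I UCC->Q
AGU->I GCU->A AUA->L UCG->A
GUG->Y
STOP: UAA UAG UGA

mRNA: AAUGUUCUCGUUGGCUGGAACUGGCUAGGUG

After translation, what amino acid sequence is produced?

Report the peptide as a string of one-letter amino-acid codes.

start AUG at pos 1
pos 1: AUG -> K; peptide=K
pos 4: UUC -> G; peptide=KG
pos 7: UCG -> A; peptide=KGA
pos 10: UUG -> R; peptide=KGAR
pos 13: GCU -> A; peptide=KGARA
pos 16: GGA -> N; peptide=KGARAN
pos 19: ACU -> S; peptide=KGARANS
pos 22: GGC -> E; peptide=KGARANSE
pos 25: UAG -> STOP

Answer: KGARANSE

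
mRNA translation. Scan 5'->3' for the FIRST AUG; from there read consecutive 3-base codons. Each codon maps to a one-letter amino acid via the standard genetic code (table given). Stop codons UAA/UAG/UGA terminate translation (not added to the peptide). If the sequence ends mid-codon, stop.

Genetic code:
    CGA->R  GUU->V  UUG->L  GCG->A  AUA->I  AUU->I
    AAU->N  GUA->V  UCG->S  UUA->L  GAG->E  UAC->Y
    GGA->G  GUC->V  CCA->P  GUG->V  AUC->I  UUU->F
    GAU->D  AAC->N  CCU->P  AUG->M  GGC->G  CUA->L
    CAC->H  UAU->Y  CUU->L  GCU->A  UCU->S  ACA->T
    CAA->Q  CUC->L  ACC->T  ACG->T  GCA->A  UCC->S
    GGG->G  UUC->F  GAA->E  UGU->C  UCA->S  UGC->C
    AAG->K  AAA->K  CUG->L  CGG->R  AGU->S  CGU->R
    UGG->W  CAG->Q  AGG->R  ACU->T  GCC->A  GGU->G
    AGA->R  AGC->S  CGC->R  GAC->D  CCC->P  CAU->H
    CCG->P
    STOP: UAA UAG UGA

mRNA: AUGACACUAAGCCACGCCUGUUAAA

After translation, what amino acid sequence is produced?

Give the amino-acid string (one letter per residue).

start AUG at pos 0
pos 0: AUG -> M; peptide=M
pos 3: ACA -> T; peptide=MT
pos 6: CUA -> L; peptide=MTL
pos 9: AGC -> S; peptide=MTLS
pos 12: CAC -> H; peptide=MTLSH
pos 15: GCC -> A; peptide=MTLSHA
pos 18: UGU -> C; peptide=MTLSHAC
pos 21: UAA -> STOP

Answer: MTLSHAC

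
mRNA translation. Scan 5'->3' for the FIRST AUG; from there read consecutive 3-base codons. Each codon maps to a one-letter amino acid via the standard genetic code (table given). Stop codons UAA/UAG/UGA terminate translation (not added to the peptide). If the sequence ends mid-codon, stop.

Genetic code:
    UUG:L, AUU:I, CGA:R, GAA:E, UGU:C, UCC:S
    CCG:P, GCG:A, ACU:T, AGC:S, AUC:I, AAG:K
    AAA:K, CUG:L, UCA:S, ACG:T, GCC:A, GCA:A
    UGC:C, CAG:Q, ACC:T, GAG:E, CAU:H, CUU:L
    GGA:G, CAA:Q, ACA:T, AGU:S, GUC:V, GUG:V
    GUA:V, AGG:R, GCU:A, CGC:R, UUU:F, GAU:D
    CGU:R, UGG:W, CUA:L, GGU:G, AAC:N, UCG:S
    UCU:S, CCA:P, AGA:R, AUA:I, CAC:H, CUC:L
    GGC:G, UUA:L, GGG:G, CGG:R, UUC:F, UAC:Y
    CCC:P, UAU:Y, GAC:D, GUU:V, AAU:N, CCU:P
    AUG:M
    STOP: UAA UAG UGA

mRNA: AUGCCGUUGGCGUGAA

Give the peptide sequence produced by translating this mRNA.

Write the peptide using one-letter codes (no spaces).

Answer: MPLA

Derivation:
start AUG at pos 0
pos 0: AUG -> M; peptide=M
pos 3: CCG -> P; peptide=MP
pos 6: UUG -> L; peptide=MPL
pos 9: GCG -> A; peptide=MPLA
pos 12: UGA -> STOP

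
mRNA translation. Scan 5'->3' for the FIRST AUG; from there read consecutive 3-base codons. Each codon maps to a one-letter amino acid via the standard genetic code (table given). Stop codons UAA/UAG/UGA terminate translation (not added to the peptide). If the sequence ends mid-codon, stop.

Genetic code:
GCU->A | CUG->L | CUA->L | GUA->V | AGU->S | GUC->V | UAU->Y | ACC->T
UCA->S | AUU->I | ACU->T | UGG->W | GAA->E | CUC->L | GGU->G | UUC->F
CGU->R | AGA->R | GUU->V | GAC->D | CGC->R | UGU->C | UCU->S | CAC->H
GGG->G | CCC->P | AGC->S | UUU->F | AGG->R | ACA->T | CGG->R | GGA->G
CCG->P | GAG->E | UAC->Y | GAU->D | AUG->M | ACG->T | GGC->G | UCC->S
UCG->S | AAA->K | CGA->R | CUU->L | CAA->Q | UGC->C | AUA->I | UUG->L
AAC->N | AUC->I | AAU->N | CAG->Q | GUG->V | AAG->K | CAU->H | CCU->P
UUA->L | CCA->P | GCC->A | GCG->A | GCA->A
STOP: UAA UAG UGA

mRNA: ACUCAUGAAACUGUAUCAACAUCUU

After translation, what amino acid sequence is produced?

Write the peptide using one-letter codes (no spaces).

start AUG at pos 4
pos 4: AUG -> M; peptide=M
pos 7: AAA -> K; peptide=MK
pos 10: CUG -> L; peptide=MKL
pos 13: UAU -> Y; peptide=MKLY
pos 16: CAA -> Q; peptide=MKLYQ
pos 19: CAU -> H; peptide=MKLYQH
pos 22: CUU -> L; peptide=MKLYQHL
pos 25: only 0 nt remain (<3), stop (end of mRNA)

Answer: MKLYQHL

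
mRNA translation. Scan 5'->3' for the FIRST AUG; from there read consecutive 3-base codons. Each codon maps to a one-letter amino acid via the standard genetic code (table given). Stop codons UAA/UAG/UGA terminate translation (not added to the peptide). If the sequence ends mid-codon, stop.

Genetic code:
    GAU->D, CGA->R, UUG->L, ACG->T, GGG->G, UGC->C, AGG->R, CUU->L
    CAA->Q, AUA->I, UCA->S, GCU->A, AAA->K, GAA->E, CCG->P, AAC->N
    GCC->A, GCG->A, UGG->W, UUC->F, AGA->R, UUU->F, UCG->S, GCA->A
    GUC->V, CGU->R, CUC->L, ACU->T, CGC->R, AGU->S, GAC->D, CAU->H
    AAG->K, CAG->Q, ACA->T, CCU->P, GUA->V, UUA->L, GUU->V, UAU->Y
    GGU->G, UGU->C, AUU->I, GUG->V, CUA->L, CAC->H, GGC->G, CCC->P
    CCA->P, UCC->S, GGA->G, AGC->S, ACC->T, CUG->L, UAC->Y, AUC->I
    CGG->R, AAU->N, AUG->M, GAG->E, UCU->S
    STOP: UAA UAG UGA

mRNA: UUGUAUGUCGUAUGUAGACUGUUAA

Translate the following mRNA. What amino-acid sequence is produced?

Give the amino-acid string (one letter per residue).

start AUG at pos 4
pos 4: AUG -> M; peptide=M
pos 7: UCG -> S; peptide=MS
pos 10: UAU -> Y; peptide=MSY
pos 13: GUA -> V; peptide=MSYV
pos 16: GAC -> D; peptide=MSYVD
pos 19: UGU -> C; peptide=MSYVDC
pos 22: UAA -> STOP

Answer: MSYVDC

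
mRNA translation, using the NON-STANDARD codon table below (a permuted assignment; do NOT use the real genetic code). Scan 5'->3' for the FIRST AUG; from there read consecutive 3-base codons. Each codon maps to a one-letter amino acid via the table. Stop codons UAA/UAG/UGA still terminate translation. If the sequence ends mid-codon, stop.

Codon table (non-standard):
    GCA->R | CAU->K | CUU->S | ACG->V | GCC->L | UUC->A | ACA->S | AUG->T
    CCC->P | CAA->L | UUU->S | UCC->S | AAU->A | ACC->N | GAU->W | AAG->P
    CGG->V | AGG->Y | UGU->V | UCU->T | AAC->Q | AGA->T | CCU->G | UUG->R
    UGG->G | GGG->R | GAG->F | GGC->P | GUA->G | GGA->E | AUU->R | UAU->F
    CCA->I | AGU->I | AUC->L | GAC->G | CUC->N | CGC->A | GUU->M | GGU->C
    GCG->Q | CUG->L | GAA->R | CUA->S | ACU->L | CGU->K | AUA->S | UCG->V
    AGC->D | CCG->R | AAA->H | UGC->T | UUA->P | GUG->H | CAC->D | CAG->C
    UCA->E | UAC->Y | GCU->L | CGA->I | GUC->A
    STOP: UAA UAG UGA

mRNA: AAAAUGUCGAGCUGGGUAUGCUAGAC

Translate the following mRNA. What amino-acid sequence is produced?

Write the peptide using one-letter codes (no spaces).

Answer: TVDGGT

Derivation:
start AUG at pos 3
pos 3: AUG -> T; peptide=T
pos 6: UCG -> V; peptide=TV
pos 9: AGC -> D; peptide=TVD
pos 12: UGG -> G; peptide=TVDG
pos 15: GUA -> G; peptide=TVDGG
pos 18: UGC -> T; peptide=TVDGGT
pos 21: UAG -> STOP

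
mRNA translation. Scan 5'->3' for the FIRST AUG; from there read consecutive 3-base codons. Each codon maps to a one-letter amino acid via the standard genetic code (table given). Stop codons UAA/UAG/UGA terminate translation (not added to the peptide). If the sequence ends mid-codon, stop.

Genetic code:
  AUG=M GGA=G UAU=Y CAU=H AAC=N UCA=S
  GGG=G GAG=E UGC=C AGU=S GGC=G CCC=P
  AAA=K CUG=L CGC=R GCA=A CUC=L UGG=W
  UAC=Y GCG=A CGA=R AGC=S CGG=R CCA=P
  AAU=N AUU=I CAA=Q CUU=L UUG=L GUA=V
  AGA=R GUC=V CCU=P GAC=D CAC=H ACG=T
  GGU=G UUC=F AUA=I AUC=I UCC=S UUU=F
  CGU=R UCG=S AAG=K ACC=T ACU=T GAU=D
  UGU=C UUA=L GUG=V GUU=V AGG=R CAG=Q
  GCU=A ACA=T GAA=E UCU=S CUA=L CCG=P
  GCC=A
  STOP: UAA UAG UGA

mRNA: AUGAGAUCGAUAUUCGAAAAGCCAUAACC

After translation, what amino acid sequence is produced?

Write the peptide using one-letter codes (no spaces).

start AUG at pos 0
pos 0: AUG -> M; peptide=M
pos 3: AGA -> R; peptide=MR
pos 6: UCG -> S; peptide=MRS
pos 9: AUA -> I; peptide=MRSI
pos 12: UUC -> F; peptide=MRSIF
pos 15: GAA -> E; peptide=MRSIFE
pos 18: AAG -> K; peptide=MRSIFEK
pos 21: CCA -> P; peptide=MRSIFEKP
pos 24: UAA -> STOP

Answer: MRSIFEKP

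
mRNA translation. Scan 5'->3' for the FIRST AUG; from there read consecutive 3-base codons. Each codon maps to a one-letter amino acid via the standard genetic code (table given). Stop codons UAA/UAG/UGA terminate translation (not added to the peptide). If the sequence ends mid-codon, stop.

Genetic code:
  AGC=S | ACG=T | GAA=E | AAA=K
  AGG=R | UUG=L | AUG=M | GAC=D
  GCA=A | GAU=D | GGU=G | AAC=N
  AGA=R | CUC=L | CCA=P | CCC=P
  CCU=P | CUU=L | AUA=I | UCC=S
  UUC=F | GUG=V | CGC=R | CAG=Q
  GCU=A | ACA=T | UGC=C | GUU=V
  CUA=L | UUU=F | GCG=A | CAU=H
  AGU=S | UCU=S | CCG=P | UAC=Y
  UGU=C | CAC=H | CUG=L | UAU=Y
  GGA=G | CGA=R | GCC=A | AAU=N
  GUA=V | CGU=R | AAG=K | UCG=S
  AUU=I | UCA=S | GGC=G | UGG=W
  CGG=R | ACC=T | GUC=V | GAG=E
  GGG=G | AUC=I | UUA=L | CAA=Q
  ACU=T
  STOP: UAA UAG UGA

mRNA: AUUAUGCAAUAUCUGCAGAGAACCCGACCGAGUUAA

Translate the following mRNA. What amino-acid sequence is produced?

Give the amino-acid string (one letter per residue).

start AUG at pos 3
pos 3: AUG -> M; peptide=M
pos 6: CAA -> Q; peptide=MQ
pos 9: UAU -> Y; peptide=MQY
pos 12: CUG -> L; peptide=MQYL
pos 15: CAG -> Q; peptide=MQYLQ
pos 18: AGA -> R; peptide=MQYLQR
pos 21: ACC -> T; peptide=MQYLQRT
pos 24: CGA -> R; peptide=MQYLQRTR
pos 27: CCG -> P; peptide=MQYLQRTRP
pos 30: AGU -> S; peptide=MQYLQRTRPS
pos 33: UAA -> STOP

Answer: MQYLQRTRPS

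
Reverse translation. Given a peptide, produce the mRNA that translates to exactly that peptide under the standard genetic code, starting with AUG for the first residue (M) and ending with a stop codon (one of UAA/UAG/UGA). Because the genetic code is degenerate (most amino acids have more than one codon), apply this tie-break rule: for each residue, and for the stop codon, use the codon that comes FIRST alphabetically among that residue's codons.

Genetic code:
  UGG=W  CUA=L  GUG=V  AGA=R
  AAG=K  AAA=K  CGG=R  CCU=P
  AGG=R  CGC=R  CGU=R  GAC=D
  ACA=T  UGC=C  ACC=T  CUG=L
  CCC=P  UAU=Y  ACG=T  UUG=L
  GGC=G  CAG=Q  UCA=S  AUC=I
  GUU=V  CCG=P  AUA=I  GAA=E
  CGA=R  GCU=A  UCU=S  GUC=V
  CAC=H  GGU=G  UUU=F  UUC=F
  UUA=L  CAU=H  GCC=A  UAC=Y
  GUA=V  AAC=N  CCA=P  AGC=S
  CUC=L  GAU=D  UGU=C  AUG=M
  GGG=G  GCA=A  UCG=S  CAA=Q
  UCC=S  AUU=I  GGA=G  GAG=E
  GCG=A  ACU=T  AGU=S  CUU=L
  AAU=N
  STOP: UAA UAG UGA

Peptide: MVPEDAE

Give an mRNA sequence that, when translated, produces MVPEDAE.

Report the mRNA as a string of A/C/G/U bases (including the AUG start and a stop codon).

Answer: mRNA: AUGGUACCAGAAGACGCAGAAUAA

Derivation:
residue 1: M -> AUG (start codon)
residue 2: V codons sorted = GUA,GUC,GUG,GUU -> pick first = GUA
residue 3: P codons sorted = CCA,CCC,CCG,CCU -> pick first = CCA
residue 4: E codons sorted = GAA,GAG -> pick first = GAA
residue 5: D codons sorted = GAC,GAU -> pick first = GAC
residue 6: A codons sorted = GCA,GCC,GCG,GCU -> pick first = GCA
residue 7: E codons sorted = GAA,GAG -> pick first = GAA
terminator: stop codons sorted = UAA,UAG,UGA -> pick first = UAA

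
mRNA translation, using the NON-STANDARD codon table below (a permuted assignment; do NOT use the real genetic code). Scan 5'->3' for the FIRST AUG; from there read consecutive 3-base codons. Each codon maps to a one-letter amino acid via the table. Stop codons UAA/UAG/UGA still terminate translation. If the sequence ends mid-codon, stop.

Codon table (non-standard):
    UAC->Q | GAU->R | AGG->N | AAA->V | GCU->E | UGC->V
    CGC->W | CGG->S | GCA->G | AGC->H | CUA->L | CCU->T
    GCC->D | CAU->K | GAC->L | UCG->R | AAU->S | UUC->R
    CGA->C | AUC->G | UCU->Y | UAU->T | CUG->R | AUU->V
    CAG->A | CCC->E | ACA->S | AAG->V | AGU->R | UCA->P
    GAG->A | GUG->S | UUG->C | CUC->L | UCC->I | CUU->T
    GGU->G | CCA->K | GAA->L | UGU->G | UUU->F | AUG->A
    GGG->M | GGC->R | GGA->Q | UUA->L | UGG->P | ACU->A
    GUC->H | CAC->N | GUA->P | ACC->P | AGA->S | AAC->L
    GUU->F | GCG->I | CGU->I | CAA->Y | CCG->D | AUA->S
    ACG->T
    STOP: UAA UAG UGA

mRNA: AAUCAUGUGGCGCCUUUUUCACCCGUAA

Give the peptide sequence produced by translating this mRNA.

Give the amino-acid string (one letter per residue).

start AUG at pos 4
pos 4: AUG -> A; peptide=A
pos 7: UGG -> P; peptide=AP
pos 10: CGC -> W; peptide=APW
pos 13: CUU -> T; peptide=APWT
pos 16: UUU -> F; peptide=APWTF
pos 19: CAC -> N; peptide=APWTFN
pos 22: CCG -> D; peptide=APWTFND
pos 25: UAA -> STOP

Answer: APWTFND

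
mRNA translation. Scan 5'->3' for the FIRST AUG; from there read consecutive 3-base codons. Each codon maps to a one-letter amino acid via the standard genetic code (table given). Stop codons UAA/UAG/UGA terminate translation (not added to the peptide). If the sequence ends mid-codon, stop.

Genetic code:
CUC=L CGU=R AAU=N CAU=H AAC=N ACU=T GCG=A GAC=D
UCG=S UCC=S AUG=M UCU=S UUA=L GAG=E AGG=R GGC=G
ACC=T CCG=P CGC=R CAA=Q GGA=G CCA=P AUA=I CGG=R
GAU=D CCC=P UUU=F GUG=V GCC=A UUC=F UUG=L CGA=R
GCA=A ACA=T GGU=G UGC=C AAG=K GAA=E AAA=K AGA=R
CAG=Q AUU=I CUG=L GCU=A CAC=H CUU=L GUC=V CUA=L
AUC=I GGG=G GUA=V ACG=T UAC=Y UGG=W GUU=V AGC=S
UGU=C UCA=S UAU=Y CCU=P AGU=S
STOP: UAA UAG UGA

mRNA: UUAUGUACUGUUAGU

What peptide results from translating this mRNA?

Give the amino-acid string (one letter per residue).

Answer: MYC

Derivation:
start AUG at pos 2
pos 2: AUG -> M; peptide=M
pos 5: UAC -> Y; peptide=MY
pos 8: UGU -> C; peptide=MYC
pos 11: UAG -> STOP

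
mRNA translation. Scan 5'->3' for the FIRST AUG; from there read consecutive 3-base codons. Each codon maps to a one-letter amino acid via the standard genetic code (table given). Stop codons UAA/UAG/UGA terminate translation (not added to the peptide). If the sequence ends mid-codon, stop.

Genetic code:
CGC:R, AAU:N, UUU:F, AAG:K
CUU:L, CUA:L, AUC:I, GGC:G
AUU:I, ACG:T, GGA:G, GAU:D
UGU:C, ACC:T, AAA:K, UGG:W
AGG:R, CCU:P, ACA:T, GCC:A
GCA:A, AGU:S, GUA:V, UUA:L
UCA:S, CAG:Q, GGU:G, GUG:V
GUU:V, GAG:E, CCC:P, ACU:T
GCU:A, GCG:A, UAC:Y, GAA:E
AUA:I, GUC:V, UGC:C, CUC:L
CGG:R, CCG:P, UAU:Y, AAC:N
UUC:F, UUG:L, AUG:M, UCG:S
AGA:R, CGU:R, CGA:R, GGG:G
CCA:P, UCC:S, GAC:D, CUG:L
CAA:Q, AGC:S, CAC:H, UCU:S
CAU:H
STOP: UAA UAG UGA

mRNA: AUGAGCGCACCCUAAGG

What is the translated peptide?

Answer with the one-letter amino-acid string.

start AUG at pos 0
pos 0: AUG -> M; peptide=M
pos 3: AGC -> S; peptide=MS
pos 6: GCA -> A; peptide=MSA
pos 9: CCC -> P; peptide=MSAP
pos 12: UAA -> STOP

Answer: MSAP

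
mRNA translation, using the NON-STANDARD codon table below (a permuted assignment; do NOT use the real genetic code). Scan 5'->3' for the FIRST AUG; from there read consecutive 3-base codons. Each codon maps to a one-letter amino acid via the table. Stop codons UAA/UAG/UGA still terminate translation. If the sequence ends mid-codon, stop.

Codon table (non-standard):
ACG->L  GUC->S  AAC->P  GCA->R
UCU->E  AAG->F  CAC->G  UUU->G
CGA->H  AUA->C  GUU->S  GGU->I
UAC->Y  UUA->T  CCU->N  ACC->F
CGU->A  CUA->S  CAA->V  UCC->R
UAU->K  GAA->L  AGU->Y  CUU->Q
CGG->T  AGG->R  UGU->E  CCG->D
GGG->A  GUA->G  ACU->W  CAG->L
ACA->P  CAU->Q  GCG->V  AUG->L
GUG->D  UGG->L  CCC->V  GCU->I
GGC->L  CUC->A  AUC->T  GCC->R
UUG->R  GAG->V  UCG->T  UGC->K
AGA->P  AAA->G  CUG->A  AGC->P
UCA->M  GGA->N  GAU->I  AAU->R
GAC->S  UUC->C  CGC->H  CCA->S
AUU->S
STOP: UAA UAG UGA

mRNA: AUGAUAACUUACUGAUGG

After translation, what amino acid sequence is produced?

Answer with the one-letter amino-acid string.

Answer: LCWY

Derivation:
start AUG at pos 0
pos 0: AUG -> L; peptide=L
pos 3: AUA -> C; peptide=LC
pos 6: ACU -> W; peptide=LCW
pos 9: UAC -> Y; peptide=LCWY
pos 12: UGA -> STOP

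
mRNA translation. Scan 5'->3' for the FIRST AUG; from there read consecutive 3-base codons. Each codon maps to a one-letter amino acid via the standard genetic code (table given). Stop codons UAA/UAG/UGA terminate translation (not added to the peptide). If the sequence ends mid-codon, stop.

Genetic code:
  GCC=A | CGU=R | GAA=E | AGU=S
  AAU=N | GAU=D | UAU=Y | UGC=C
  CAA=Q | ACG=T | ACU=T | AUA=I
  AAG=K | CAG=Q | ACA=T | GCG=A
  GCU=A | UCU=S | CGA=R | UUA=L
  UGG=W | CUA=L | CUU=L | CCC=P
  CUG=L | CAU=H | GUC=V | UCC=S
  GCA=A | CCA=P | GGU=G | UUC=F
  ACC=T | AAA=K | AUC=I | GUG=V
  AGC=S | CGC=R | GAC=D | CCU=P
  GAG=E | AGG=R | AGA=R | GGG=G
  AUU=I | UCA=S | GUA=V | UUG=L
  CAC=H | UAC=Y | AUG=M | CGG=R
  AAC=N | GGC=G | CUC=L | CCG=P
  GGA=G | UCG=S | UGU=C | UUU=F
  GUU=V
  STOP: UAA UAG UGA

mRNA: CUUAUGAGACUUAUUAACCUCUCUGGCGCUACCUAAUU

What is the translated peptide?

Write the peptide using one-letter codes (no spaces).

start AUG at pos 3
pos 3: AUG -> M; peptide=M
pos 6: AGA -> R; peptide=MR
pos 9: CUU -> L; peptide=MRL
pos 12: AUU -> I; peptide=MRLI
pos 15: AAC -> N; peptide=MRLIN
pos 18: CUC -> L; peptide=MRLINL
pos 21: UCU -> S; peptide=MRLINLS
pos 24: GGC -> G; peptide=MRLINLSG
pos 27: GCU -> A; peptide=MRLINLSGA
pos 30: ACC -> T; peptide=MRLINLSGAT
pos 33: UAA -> STOP

Answer: MRLINLSGAT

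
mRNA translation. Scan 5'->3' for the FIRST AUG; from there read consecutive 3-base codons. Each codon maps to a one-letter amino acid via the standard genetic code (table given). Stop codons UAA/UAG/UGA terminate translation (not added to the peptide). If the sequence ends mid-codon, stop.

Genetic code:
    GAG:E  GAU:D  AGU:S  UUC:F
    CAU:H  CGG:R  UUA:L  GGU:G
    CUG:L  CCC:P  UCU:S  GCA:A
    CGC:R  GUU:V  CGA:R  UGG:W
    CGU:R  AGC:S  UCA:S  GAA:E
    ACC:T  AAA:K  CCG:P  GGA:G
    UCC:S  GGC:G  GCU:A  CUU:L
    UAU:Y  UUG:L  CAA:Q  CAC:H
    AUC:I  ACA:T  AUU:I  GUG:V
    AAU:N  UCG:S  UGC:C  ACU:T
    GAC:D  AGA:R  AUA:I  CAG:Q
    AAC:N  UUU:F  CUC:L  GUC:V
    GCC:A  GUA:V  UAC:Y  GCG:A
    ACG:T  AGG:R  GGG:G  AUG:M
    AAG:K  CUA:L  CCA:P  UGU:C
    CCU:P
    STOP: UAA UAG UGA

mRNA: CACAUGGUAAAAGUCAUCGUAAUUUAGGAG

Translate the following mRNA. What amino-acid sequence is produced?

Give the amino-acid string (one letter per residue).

Answer: MVKVIVI

Derivation:
start AUG at pos 3
pos 3: AUG -> M; peptide=M
pos 6: GUA -> V; peptide=MV
pos 9: AAA -> K; peptide=MVK
pos 12: GUC -> V; peptide=MVKV
pos 15: AUC -> I; peptide=MVKVI
pos 18: GUA -> V; peptide=MVKVIV
pos 21: AUU -> I; peptide=MVKVIVI
pos 24: UAG -> STOP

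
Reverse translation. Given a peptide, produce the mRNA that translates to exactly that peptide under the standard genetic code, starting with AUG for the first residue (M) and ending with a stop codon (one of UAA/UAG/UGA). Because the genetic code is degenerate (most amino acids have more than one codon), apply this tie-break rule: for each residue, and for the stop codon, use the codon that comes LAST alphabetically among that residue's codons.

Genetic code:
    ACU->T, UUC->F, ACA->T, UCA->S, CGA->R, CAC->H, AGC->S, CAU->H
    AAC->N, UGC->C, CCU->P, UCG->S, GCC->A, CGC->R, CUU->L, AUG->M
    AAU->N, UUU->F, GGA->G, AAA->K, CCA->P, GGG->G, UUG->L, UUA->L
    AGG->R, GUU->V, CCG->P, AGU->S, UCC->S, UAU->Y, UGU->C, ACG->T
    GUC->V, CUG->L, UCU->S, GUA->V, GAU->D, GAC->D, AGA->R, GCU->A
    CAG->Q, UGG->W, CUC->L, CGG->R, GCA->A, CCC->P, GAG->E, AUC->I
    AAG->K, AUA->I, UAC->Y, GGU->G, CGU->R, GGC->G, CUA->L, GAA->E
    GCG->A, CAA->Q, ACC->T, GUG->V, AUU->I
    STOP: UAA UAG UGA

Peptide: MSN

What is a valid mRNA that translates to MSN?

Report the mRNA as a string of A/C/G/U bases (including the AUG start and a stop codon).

residue 1: M -> AUG (start codon)
residue 2: S codons sorted = AGC,AGU,UCA,UCC,UCG,UCU -> pick last = UCU
residue 3: N codons sorted = AAC,AAU -> pick last = AAU
terminator: stop codons sorted = UAA,UAG,UGA -> pick last = UGA

Answer: mRNA: AUGUCUAAUUGA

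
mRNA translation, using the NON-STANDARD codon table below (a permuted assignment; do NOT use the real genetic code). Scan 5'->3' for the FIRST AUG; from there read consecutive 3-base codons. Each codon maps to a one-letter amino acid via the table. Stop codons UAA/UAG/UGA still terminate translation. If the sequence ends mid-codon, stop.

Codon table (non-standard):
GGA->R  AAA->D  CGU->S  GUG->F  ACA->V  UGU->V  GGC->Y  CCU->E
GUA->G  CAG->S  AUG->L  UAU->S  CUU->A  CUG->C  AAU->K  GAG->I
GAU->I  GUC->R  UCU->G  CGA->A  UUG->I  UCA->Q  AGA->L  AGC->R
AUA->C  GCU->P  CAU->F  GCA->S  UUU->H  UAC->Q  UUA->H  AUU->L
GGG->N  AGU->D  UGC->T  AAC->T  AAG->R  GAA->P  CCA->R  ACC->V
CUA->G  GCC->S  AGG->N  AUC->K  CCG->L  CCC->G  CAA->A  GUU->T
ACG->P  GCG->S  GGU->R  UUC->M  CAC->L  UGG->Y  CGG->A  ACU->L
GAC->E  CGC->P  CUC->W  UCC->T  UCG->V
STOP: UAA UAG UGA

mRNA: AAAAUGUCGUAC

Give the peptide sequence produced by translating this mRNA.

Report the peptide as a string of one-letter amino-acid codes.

start AUG at pos 3
pos 3: AUG -> L; peptide=L
pos 6: UCG -> V; peptide=LV
pos 9: UAC -> Q; peptide=LVQ
pos 12: only 0 nt remain (<3), stop (end of mRNA)

Answer: LVQ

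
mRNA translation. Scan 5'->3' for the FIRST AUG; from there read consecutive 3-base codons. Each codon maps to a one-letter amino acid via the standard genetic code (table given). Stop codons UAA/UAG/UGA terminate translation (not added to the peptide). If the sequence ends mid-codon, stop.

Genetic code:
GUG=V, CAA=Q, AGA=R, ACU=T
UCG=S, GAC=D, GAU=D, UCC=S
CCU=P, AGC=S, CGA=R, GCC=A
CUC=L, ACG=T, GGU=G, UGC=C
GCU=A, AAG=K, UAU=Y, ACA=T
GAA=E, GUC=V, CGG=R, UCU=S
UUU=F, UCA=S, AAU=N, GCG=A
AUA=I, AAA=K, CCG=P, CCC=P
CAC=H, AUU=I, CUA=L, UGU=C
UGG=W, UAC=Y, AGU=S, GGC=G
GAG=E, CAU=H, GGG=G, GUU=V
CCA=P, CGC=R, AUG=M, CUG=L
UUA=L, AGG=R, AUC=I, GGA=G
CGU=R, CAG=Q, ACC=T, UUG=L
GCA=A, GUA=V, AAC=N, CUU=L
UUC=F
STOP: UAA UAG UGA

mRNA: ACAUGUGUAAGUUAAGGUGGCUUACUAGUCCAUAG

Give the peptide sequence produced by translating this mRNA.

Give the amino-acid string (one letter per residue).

start AUG at pos 2
pos 2: AUG -> M; peptide=M
pos 5: UGU -> C; peptide=MC
pos 8: AAG -> K; peptide=MCK
pos 11: UUA -> L; peptide=MCKL
pos 14: AGG -> R; peptide=MCKLR
pos 17: UGG -> W; peptide=MCKLRW
pos 20: CUU -> L; peptide=MCKLRWL
pos 23: ACU -> T; peptide=MCKLRWLT
pos 26: AGU -> S; peptide=MCKLRWLTS
pos 29: CCA -> P; peptide=MCKLRWLTSP
pos 32: UAG -> STOP

Answer: MCKLRWLTSP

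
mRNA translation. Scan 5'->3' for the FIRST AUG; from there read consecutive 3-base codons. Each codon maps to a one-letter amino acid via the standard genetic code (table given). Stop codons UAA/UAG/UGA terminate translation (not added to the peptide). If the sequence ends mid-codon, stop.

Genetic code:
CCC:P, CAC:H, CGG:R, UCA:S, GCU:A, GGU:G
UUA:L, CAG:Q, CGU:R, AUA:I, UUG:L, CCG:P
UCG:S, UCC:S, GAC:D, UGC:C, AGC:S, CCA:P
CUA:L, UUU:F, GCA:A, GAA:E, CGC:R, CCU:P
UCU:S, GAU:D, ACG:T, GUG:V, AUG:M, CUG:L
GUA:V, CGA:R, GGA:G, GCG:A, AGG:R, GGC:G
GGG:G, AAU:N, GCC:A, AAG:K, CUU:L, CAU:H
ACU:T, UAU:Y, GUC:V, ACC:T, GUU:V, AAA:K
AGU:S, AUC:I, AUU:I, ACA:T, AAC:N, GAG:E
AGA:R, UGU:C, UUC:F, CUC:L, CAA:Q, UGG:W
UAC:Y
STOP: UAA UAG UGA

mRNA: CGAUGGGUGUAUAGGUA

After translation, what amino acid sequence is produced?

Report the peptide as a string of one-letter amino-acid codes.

Answer: MGV

Derivation:
start AUG at pos 2
pos 2: AUG -> M; peptide=M
pos 5: GGU -> G; peptide=MG
pos 8: GUA -> V; peptide=MGV
pos 11: UAG -> STOP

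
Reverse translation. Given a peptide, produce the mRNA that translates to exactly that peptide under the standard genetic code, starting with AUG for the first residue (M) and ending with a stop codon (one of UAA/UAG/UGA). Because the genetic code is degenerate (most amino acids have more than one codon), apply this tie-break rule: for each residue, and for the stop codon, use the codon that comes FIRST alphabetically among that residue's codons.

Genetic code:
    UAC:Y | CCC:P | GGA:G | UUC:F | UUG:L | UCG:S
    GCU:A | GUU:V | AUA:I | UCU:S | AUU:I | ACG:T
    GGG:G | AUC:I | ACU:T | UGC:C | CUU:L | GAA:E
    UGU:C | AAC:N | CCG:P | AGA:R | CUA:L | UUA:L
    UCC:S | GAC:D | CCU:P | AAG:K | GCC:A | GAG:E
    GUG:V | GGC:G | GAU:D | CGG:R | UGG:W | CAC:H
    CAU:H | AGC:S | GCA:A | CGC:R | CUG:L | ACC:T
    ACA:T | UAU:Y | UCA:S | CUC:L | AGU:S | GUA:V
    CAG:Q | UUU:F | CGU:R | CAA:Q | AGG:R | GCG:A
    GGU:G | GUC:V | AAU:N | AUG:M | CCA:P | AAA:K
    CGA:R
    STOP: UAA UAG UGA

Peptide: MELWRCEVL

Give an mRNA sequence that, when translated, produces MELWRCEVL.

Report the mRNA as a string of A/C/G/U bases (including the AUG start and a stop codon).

Answer: mRNA: AUGGAACUAUGGAGAUGCGAAGUACUAUAA

Derivation:
residue 1: M -> AUG (start codon)
residue 2: E codons sorted = GAA,GAG -> pick first = GAA
residue 3: L codons sorted = CUA,CUC,CUG,CUU,UUA,UUG -> pick first = CUA
residue 4: W -> UGG (only codon)
residue 5: R codons sorted = AGA,AGG,CGA,CGC,CGG,CGU -> pick first = AGA
residue 6: C codons sorted = UGC,UGU -> pick first = UGC
residue 7: E codons sorted = GAA,GAG -> pick first = GAA
residue 8: V codons sorted = GUA,GUC,GUG,GUU -> pick first = GUA
residue 9: L codons sorted = CUA,CUC,CUG,CUU,UUA,UUG -> pick first = CUA
terminator: stop codons sorted = UAA,UAG,UGA -> pick first = UAA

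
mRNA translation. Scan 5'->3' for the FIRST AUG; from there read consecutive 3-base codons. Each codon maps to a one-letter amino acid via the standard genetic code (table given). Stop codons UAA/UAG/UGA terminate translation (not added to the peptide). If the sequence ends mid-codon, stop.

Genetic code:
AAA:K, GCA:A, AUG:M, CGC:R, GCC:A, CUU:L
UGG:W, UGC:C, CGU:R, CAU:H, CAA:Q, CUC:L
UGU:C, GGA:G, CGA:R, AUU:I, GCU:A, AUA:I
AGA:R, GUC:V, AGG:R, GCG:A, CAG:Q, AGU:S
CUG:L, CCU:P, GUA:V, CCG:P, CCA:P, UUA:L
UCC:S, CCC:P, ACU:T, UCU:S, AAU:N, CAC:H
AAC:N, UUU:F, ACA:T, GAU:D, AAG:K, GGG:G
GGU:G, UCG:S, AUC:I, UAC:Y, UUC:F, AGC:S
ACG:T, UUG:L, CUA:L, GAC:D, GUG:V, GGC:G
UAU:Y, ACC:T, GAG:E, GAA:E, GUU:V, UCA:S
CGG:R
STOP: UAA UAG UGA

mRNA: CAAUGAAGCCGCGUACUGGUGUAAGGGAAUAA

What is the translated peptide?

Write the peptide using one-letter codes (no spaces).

start AUG at pos 2
pos 2: AUG -> M; peptide=M
pos 5: AAG -> K; peptide=MK
pos 8: CCG -> P; peptide=MKP
pos 11: CGU -> R; peptide=MKPR
pos 14: ACU -> T; peptide=MKPRT
pos 17: GGU -> G; peptide=MKPRTG
pos 20: GUA -> V; peptide=MKPRTGV
pos 23: AGG -> R; peptide=MKPRTGVR
pos 26: GAA -> E; peptide=MKPRTGVRE
pos 29: UAA -> STOP

Answer: MKPRTGVRE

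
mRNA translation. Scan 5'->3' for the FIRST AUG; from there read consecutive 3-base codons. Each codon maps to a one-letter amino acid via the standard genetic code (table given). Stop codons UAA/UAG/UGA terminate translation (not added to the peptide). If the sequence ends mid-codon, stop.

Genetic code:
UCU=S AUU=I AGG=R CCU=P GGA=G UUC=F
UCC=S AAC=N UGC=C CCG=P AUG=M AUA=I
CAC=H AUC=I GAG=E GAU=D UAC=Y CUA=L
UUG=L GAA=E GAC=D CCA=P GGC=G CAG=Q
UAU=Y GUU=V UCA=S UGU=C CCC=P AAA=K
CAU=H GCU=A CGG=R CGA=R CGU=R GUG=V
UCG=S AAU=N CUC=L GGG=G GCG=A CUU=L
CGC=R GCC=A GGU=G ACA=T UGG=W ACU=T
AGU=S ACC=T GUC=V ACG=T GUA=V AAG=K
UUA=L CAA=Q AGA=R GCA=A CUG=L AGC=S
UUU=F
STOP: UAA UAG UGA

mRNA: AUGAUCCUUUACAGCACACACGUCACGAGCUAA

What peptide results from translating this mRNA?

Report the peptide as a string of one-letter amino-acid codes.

start AUG at pos 0
pos 0: AUG -> M; peptide=M
pos 3: AUC -> I; peptide=MI
pos 6: CUU -> L; peptide=MIL
pos 9: UAC -> Y; peptide=MILY
pos 12: AGC -> S; peptide=MILYS
pos 15: ACA -> T; peptide=MILYST
pos 18: CAC -> H; peptide=MILYSTH
pos 21: GUC -> V; peptide=MILYSTHV
pos 24: ACG -> T; peptide=MILYSTHVT
pos 27: AGC -> S; peptide=MILYSTHVTS
pos 30: UAA -> STOP

Answer: MILYSTHVTS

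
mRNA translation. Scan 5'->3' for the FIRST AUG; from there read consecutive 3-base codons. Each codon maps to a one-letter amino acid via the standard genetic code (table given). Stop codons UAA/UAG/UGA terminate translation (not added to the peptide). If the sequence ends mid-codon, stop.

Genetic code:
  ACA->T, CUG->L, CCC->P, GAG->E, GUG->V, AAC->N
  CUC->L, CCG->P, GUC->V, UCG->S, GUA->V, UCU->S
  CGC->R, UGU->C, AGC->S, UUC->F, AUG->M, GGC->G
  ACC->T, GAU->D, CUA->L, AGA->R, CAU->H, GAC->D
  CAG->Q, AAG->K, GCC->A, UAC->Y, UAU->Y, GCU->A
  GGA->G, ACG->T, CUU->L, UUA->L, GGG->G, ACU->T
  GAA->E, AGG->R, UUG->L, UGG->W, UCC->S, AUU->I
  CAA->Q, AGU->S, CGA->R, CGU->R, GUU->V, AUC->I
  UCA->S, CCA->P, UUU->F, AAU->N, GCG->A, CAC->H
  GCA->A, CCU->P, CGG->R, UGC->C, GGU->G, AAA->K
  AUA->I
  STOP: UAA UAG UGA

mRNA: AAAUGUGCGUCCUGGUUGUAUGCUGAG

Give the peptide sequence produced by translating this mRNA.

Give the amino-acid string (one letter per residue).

Answer: MCVLVVC

Derivation:
start AUG at pos 2
pos 2: AUG -> M; peptide=M
pos 5: UGC -> C; peptide=MC
pos 8: GUC -> V; peptide=MCV
pos 11: CUG -> L; peptide=MCVL
pos 14: GUU -> V; peptide=MCVLV
pos 17: GUA -> V; peptide=MCVLVV
pos 20: UGC -> C; peptide=MCVLVVC
pos 23: UGA -> STOP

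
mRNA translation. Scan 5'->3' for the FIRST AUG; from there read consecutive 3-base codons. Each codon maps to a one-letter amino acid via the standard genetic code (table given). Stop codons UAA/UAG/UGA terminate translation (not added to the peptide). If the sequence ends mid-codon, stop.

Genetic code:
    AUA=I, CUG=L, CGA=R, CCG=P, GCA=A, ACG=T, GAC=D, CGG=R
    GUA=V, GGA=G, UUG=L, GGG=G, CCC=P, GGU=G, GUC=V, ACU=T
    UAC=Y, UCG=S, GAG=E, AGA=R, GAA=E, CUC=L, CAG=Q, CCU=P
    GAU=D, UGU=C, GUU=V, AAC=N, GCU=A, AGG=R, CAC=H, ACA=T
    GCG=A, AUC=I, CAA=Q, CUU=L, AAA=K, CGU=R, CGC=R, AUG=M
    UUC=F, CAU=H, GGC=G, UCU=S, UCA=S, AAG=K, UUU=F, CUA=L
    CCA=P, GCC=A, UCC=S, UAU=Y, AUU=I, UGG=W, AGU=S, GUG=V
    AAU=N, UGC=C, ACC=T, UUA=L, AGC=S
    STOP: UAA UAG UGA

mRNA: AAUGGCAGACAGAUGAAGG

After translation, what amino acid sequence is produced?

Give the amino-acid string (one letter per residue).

start AUG at pos 1
pos 1: AUG -> M; peptide=M
pos 4: GCA -> A; peptide=MA
pos 7: GAC -> D; peptide=MAD
pos 10: AGA -> R; peptide=MADR
pos 13: UGA -> STOP

Answer: MADR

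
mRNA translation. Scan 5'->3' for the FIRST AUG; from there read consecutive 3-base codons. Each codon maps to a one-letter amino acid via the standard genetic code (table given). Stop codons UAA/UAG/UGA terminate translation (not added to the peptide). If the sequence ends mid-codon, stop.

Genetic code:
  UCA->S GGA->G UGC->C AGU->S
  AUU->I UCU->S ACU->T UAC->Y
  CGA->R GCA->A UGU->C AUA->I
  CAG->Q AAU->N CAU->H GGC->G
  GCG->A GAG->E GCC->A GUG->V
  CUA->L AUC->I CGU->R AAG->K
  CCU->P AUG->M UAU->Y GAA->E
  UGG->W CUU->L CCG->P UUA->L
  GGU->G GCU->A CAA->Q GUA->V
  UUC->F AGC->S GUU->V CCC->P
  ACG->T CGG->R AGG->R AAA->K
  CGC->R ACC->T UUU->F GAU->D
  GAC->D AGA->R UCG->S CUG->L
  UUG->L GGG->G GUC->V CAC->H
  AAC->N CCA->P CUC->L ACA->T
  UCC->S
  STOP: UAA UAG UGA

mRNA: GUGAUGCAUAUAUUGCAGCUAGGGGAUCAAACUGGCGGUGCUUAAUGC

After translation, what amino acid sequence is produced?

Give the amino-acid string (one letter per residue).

Answer: MHILQLGDQTGGA

Derivation:
start AUG at pos 3
pos 3: AUG -> M; peptide=M
pos 6: CAU -> H; peptide=MH
pos 9: AUA -> I; peptide=MHI
pos 12: UUG -> L; peptide=MHIL
pos 15: CAG -> Q; peptide=MHILQ
pos 18: CUA -> L; peptide=MHILQL
pos 21: GGG -> G; peptide=MHILQLG
pos 24: GAU -> D; peptide=MHILQLGD
pos 27: CAA -> Q; peptide=MHILQLGDQ
pos 30: ACU -> T; peptide=MHILQLGDQT
pos 33: GGC -> G; peptide=MHILQLGDQTG
pos 36: GGU -> G; peptide=MHILQLGDQTGG
pos 39: GCU -> A; peptide=MHILQLGDQTGGA
pos 42: UAA -> STOP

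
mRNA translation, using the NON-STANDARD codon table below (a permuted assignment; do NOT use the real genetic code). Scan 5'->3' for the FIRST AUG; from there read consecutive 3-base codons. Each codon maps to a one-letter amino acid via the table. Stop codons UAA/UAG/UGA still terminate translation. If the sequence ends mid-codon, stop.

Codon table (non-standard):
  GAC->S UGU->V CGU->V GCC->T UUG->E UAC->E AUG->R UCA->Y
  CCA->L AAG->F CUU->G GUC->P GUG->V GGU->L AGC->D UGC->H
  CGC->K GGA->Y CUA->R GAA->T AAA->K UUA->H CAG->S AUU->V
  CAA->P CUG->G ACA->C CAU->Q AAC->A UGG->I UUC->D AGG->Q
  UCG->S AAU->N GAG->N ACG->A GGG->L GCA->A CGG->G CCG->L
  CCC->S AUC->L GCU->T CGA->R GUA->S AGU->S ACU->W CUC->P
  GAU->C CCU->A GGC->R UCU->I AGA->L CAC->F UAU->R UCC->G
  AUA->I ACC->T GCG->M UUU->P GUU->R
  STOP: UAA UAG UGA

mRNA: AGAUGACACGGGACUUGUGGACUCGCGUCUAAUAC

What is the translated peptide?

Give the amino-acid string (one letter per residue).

Answer: RCGSEIWKP

Derivation:
start AUG at pos 2
pos 2: AUG -> R; peptide=R
pos 5: ACA -> C; peptide=RC
pos 8: CGG -> G; peptide=RCG
pos 11: GAC -> S; peptide=RCGS
pos 14: UUG -> E; peptide=RCGSE
pos 17: UGG -> I; peptide=RCGSEI
pos 20: ACU -> W; peptide=RCGSEIW
pos 23: CGC -> K; peptide=RCGSEIWK
pos 26: GUC -> P; peptide=RCGSEIWKP
pos 29: UAA -> STOP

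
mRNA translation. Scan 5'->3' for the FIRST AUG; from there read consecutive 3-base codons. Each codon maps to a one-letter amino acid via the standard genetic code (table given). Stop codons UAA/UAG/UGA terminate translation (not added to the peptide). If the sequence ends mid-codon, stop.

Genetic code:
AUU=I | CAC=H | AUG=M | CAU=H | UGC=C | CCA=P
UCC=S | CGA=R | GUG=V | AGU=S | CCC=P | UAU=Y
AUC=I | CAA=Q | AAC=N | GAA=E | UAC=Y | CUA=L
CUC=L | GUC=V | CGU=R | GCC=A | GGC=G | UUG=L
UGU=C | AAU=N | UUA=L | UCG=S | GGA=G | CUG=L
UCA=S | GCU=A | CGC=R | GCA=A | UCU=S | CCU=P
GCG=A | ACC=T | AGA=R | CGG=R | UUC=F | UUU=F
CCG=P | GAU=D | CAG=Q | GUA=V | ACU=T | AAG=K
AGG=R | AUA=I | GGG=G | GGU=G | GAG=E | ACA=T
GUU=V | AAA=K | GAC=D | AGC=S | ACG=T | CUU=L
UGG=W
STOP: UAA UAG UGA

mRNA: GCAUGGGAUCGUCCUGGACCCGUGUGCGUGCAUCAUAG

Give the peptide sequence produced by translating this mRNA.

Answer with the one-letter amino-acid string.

Answer: MGSSWTRVRAS

Derivation:
start AUG at pos 2
pos 2: AUG -> M; peptide=M
pos 5: GGA -> G; peptide=MG
pos 8: UCG -> S; peptide=MGS
pos 11: UCC -> S; peptide=MGSS
pos 14: UGG -> W; peptide=MGSSW
pos 17: ACC -> T; peptide=MGSSWT
pos 20: CGU -> R; peptide=MGSSWTR
pos 23: GUG -> V; peptide=MGSSWTRV
pos 26: CGU -> R; peptide=MGSSWTRVR
pos 29: GCA -> A; peptide=MGSSWTRVRA
pos 32: UCA -> S; peptide=MGSSWTRVRAS
pos 35: UAG -> STOP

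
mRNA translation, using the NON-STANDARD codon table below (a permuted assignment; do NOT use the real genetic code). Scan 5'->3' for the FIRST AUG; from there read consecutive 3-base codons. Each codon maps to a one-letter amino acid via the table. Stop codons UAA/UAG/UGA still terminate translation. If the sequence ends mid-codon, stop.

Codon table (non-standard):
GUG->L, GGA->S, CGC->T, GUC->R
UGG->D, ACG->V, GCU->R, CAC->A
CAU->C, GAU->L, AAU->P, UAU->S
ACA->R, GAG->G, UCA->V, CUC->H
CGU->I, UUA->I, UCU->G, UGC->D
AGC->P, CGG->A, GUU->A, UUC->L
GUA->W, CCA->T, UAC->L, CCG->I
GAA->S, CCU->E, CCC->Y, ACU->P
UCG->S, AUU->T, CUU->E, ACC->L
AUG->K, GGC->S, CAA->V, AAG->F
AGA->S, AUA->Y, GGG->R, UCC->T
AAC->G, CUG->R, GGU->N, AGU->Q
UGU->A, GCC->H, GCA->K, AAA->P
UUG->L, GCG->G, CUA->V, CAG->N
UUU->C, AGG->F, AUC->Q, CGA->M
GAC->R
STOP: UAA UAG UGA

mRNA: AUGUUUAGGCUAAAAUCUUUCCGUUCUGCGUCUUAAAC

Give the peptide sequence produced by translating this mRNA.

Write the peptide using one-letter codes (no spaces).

Answer: KCFVPGLIGGG

Derivation:
start AUG at pos 0
pos 0: AUG -> K; peptide=K
pos 3: UUU -> C; peptide=KC
pos 6: AGG -> F; peptide=KCF
pos 9: CUA -> V; peptide=KCFV
pos 12: AAA -> P; peptide=KCFVP
pos 15: UCU -> G; peptide=KCFVPG
pos 18: UUC -> L; peptide=KCFVPGL
pos 21: CGU -> I; peptide=KCFVPGLI
pos 24: UCU -> G; peptide=KCFVPGLIG
pos 27: GCG -> G; peptide=KCFVPGLIGG
pos 30: UCU -> G; peptide=KCFVPGLIGGG
pos 33: UAA -> STOP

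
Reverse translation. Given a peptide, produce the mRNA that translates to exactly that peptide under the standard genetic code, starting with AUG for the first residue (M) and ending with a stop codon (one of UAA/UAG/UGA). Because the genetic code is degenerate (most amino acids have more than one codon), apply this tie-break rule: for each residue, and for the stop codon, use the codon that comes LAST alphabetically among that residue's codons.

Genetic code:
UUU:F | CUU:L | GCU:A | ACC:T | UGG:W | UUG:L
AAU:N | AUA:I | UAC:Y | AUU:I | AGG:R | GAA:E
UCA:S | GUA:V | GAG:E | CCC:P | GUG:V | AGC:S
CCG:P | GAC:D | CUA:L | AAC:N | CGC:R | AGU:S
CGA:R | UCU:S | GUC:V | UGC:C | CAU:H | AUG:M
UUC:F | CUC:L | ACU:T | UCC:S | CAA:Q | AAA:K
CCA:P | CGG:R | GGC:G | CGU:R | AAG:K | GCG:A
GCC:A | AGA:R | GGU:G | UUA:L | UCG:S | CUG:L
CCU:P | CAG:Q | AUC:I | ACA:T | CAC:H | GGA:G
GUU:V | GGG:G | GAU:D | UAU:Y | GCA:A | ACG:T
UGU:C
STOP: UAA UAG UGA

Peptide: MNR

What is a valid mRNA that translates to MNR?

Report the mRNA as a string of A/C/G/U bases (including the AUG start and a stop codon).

residue 1: M -> AUG (start codon)
residue 2: N codons sorted = AAC,AAU -> pick last = AAU
residue 3: R codons sorted = AGA,AGG,CGA,CGC,CGG,CGU -> pick last = CGU
terminator: stop codons sorted = UAA,UAG,UGA -> pick last = UGA

Answer: mRNA: AUGAAUCGUUGA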